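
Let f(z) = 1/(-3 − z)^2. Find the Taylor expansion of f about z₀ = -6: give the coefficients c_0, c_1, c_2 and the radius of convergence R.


Let w = z − z₀, so z = z₀ + w.
Then -3 − z = -3 − (z₀ + w) = (-3 − z₀) − w = 3 − w.
f(z) = 1/(3 − w)^2 = (1/(3)^2) · (1 − w/(3))^{−2}.
By the binomial series (1−u)^{−2} = Σ_{n≥0} C(n+1, 1) u^n for |u|<1, with u = w/(3):
  c_n = C(n+1, 1) / (3)^(n+2).
  c_0 = 1/(3)^2 = 1/9.
  c_1 = 2/(3)^3 = 2/27.
  c_2 = 3/(3)^4 = 1/27.
The series is valid for |w/d| < 1, i.e. |z − z₀| < |d|.
Radius of convergence: R = |-3 − z₀| = |3| = 3 (distance from z₀ to the singularity z = -3).

c_0 = 1/9, c_1 = 2/27, c_2 = 1/27; R = 3.


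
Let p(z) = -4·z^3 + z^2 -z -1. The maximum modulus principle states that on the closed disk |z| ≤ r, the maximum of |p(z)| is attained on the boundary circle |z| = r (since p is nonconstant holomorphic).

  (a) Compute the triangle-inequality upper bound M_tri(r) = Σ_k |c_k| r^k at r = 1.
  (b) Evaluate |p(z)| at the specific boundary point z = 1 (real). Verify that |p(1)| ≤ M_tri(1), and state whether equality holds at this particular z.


Coefficients: c_0 = -1, c_1 = -1, c_2 = 1, c_3 = -4. Radius r = 1.
Part (a). Triangle bound: M_tri(r) = Σ_k |c_k| r^k
  = |-1|·1^0 + |-1|·1^1 + |1|·1^2 + |-4|·1^3
  = 1 + 1 + 1 + 4 = 7.
This bounds M(r) := max_{|z|=r} |p(z)| from above; equality holds iff all terms c_k z^k can be made to align in phase at a single z on |z|=r.
Part (b). At z = 1 (real, on the circle |z| = r):
  p(1) = (-1)·1^0 + (-1)·1^1 + (1)·1^2 + (-4)·1^3 = -5.
  |p(1)| = 5.
Check: |p(1)| = 5 ≤ 7 = M_tri(1). ✓ Equality does not hold at z = 1 (the coefficients have mixed signs, so the terms do not all align in phase there).

M_tri(1) = 7; |p(1)| = 5; equality at z=1: no.


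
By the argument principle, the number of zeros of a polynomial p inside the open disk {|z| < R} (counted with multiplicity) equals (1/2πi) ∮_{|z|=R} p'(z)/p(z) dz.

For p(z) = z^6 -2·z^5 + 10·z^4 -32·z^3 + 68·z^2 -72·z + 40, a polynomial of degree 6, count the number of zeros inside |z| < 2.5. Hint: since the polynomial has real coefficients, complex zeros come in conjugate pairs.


The zeros of p are: (1 + 1i), (1 - 1i), (-1 + 3i), (-1 - 3i), (1 + 1i), (1 - 1i).
Their magnitudes are: 1.414, 1.414, 3.162, 3.162, 1.414, 1.414.
Zeros with |z| < R = 2.5: (1 + 1i), (1 - 1i), (1 + 1i), (1 - 1i).
Count = 4.
By the argument principle, (1/2πi) ∮_{|z|=R} p'(z)/p(z) dz equals exactly this count.

Number of zeros inside |z| < 2.5: 4.


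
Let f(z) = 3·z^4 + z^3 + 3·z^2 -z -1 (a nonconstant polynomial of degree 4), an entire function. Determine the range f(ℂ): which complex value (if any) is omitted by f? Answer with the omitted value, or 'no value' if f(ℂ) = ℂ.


Little Picard bounds the complement of f(ℂ) to at most one point.
For every w ∈ ℂ, the equation p(z) − w = 0 is a nonconstant polynomial in z and hence has at least one root by the fundamental theorem of algebra. So p is surjective onto ℂ, omitting no value.

Omitted value: no value.


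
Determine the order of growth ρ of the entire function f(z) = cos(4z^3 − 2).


Write cos(w) = (e^{iw} ± e^{−iw})/(2 or 2i), so |cos(w)| ≤ e^{|w|}. With w = 4z^3 − 2, |w| ≤ 4r^3 + 2 on |z|=r, giving M(r) ≤ e^{4r^3 + 2} and ρ ≤ 3. For the lower bound, choose z on |z|=r with 4z^3 purely imaginary of modulus 4r^3; then |cos(4z^3 − 2)| grows like e^{4r^3}/2, so ρ ≥ 3. Hence ρ = 3.
Therefore ρ = 3.

Order ρ = 3.


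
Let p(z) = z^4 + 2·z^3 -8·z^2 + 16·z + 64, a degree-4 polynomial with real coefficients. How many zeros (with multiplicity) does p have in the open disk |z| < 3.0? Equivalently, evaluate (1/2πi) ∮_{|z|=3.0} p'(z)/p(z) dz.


The zeros of p are: (2 + 2i), (2 - 2i), -2, -4.
Their magnitudes are: 2.828, 2.828, 2, 4.
Zeros with |z| < R = 3.0: (2 + 2i), (2 - 2i), -2.
Count = 3.
By the argument principle, (1/2πi) ∮_{|z|=R} p'(z)/p(z) dz equals exactly this count.

Number of zeros inside |z| < 3.0: 3.


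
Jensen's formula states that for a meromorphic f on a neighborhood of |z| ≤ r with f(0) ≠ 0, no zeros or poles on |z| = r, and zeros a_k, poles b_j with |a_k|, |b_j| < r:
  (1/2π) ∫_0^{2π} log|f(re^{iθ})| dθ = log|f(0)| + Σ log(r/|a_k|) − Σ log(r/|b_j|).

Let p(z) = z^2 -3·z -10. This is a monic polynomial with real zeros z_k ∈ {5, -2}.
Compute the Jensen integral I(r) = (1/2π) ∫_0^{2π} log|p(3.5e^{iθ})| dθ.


Zeros: -2, 5; r = 3.5.
Inside |z| < r: -2. Outside (|z| ≥ r): 5.
p(0) = -10, so log|p(0)| = log(10) = 2.3026.
Apply Jensen: I(r) = log|p(0)| + Σ_k log(r/|z_k|), summed over zeros inside |z| < r.
  log(r/|z_k|) for z_k = -2: log(3.5/2) = 0.5596
  Outside zeros (5) contribute nothing to the Jensen sum.
Sum over inside zeros: 0.5596.
I(r) = log|p(0)| + (inside sum) = 2.3026 + 0.5596 = 2.8622.
Note: since some zeros are outside |z| ≤ r, the simplified n·log(r) form does NOT apply — only the inside zeros contribute.

I(r) ≈ 2.8622.


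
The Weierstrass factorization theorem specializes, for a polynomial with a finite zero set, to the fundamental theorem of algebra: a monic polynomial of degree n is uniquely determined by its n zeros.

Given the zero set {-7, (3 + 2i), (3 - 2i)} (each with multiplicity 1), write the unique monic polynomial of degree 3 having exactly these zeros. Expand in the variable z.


The polynomial is p(z) = ∏_{α ∈ S} (z − α), where S = {-7, (3 + 2i), (3 - 2i)}.
Expanding the product yields: p(z) = z^3 + z^2 -29·z + 91.
Note conjugate pairs combine to real quadratics: (z − (3+2i))(z − (3−2i)) = z² − 6z + 13.
The resulting polynomial has degree 3 and real coefficients as required.

p(z) = z^3 + z^2 -29·z + 91.


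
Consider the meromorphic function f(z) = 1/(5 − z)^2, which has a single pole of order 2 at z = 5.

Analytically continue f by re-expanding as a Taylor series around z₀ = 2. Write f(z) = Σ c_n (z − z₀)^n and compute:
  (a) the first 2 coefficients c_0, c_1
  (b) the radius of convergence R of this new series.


Let w = z − z₀, so z = z₀ + w.
Then 5 − z = 5 − (z₀ + w) = (5 − z₀) − w = 3 − w.
f(z) = 1/(3 − w)^2 = (1/(3)^2) · (1 − w/(3))^{−2}.
By the binomial series (1−u)^{−2} = Σ_{n≥0} C(n+1, 1) u^n for |u|<1, with u = w/(3):
  c_n = C(n+1, 1) / (3)^(n+2).
  c_0 = 1/(3)^2 = 1/9.
  c_1 = 2/(3)^3 = 2/27.
The series is valid for |w/d| < 1, i.e. |z − z₀| < |d|.
Radius of convergence: R = |5 − z₀| = |3| = 3 (distance from z₀ to the singularity z = 5).

c_0 = 1/9, c_1 = 2/27; R = 3.


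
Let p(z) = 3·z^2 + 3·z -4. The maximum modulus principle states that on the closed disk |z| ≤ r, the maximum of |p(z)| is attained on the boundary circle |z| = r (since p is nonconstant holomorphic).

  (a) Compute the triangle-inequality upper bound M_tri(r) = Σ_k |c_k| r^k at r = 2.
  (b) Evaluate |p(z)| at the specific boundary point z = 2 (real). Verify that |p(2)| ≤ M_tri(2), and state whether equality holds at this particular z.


Coefficients: c_0 = -4, c_1 = 3, c_2 = 3. Radius r = 2.
Part (a). Triangle bound: M_tri(r) = Σ_k |c_k| r^k
  = |-4|·2^0 + |3|·2^1 + |3|·2^2
  = 4 + 6 + 12 = 22.
This bounds M(r) := max_{|z|=r} |p(z)| from above; equality holds iff all terms c_k z^k can be made to align in phase at a single z on |z|=r.
Part (b). At z = 2 (real, on the circle |z| = r):
  p(2) = (-4)·2^0 + (3)·2^1 + (3)·2^2 = 14.
  |p(2)| = 14.
Check: |p(2)| = 14 ≤ 22 = M_tri(2). ✓ Equality does not hold at z = 2 (the coefficients have mixed signs, so the terms do not all align in phase there).

M_tri(2) = 22; |p(2)| = 14; equality at z=2: no.


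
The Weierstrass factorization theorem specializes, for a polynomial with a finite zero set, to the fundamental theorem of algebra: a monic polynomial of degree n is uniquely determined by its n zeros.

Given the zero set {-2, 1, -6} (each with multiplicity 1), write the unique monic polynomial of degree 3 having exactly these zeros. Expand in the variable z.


The polynomial is p(z) = ∏_{α ∈ S} (z − α), where S = {-2, 1, -6}.
Expanding the product yields: p(z) = z^3 + 7·z^2 + 4·z -12.
The resulting polynomial has degree 3 and real coefficients as required.

p(z) = z^3 + 7·z^2 + 4·z -12.


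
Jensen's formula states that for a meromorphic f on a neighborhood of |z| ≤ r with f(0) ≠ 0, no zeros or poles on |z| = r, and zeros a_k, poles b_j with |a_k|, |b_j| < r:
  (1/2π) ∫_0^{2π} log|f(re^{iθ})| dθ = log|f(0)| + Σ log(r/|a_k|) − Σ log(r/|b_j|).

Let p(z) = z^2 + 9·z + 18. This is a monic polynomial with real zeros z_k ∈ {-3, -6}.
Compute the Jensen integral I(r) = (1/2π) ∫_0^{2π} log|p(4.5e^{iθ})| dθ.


Zeros: -6, -3; r = 4.5.
Inside |z| < r: -3. Outside (|z| ≥ r): -6.
p(0) = 18, so log|p(0)| = log(18) = 2.8904.
Apply Jensen: I(r) = log|p(0)| + Σ_k log(r/|z_k|), summed over zeros inside |z| < r.
  log(r/|z_k|) for z_k = -3: log(4.5/3) = 0.4055
  Outside zeros (-6) contribute nothing to the Jensen sum.
Sum over inside zeros: 0.4055.
I(r) = log|p(0)| + (inside sum) = 2.8904 + 0.4055 = 3.2958.
Note: since some zeros are outside |z| ≤ r, the simplified n·log(r) form does NOT apply — only the inside zeros contribute.

I(r) ≈ 3.2958.


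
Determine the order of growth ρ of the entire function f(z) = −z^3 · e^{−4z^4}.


M(r) = max_{|z|=r} |-1|·|z|^3·|e^{−4z^4}| = 1·r^3 · e^{4r^4} (the factors attain their maxima compatibly on |z|=r). Then log M(r) = log 1 + 3·log r + 4r^4, dominated by the last term, so log log M(r) ~ 4·log r. The polynomial factor -1z^3 contributes only a log r term and does not affect the order. ρ = 4.
Therefore ρ = 4.

Order ρ = 4.


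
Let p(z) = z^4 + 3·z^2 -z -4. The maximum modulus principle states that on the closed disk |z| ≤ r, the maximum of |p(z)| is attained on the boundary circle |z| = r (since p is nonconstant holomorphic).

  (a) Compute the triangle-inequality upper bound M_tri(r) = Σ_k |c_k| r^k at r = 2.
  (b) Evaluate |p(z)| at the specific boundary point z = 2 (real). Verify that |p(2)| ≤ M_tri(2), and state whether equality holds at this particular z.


Coefficients: c_0 = -4, c_1 = -1, c_2 = 3, c_3 = 0, c_4 = 1. Radius r = 2.
Part (a). Triangle bound: M_tri(r) = Σ_k |c_k| r^k
  = |-4|·2^0 + |-1|·2^1 + |3|·2^2 + |0|·2^3 + |1|·2^4
  = 4 + 2 + 12 + 0 + 16 = 34.
This bounds M(r) := max_{|z|=r} |p(z)| from above; equality holds iff all terms c_k z^k can be made to align in phase at a single z on |z|=r.
Part (b). At z = 2 (real, on the circle |z| = r):
  p(2) = (-4)·2^0 + (-1)·2^1 + (3)·2^2 + (0)·2^3 + (1)·2^4 = 22.
  |p(2)| = 22.
Check: |p(2)| = 22 ≤ 34 = M_tri(2). ✓ Equality does not hold at z = 2 (the coefficients have mixed signs, so the terms do not all align in phase there).

M_tri(2) = 34; |p(2)| = 22; equality at z=2: no.


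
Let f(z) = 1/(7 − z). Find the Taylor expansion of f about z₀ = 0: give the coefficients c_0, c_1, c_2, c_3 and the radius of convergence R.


Let w = z − z₀, so z = z₀ + w.
Then 7 − z = 7 − (z₀ + w) = (7 − z₀) − w = 7 − w.
f(z) = 1/(7 − w) = (1/(7)) · 1/(1 − w/(7)) = Σ_{n≥0} w^n / (7)^(n+1).
So c_n = 1/(7)^(n+1):
  c_0 = 1/(7)^1 = 1/7.
  c_1 = 1/(7)^2 = 1/49.
  c_2 = 1/(7)^3 = 1/343.
  c_3 = 1/(7)^4 = 1/2401.
The series is valid for |w/d| < 1, i.e. |z − z₀| < |d|.
Radius of convergence: R = |7 − z₀| = |7| = 7 (distance from z₀ to the singularity z = 7).

c_0 = 1/7, c_1 = 1/49, c_2 = 1/343, c_3 = 1/2401; R = 7.


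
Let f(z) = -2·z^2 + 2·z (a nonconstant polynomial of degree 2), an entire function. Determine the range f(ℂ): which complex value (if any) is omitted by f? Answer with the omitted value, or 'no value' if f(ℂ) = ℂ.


Little Picard bounds the complement of f(ℂ) to at most one point.
For every w ∈ ℂ, the equation p(z) − w = 0 is a nonconstant polynomial in z and hence has at least one root by the fundamental theorem of algebra. So p is surjective onto ℂ, omitting no value.

Omitted value: no value.


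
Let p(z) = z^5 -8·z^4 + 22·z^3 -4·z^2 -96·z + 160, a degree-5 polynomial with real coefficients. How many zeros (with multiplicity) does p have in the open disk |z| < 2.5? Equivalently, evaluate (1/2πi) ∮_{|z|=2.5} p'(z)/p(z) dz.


The zeros of p are: -2, (3 + 1i), (3 - 1i), (2 + 2i), (2 - 2i).
Their magnitudes are: 2, 3.162, 3.162, 2.828, 2.828.
Zeros with |z| < R = 2.5: -2.
Count = 1.
By the argument principle, (1/2πi) ∮_{|z|=R} p'(z)/p(z) dz equals exactly this count.

Number of zeros inside |z| < 2.5: 1.


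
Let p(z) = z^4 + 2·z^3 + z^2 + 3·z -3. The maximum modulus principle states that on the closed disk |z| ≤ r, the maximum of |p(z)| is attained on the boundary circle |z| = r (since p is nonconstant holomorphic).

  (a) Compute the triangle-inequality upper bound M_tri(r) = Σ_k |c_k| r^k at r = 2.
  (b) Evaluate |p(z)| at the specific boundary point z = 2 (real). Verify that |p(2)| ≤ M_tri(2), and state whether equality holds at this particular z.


Coefficients: c_0 = -3, c_1 = 3, c_2 = 1, c_3 = 2, c_4 = 1. Radius r = 2.
Part (a). Triangle bound: M_tri(r) = Σ_k |c_k| r^k
  = |-3|·2^0 + |3|·2^1 + |1|·2^2 + |2|·2^3 + |1|·2^4
  = 3 + 6 + 4 + 16 + 16 = 45.
This bounds M(r) := max_{|z|=r} |p(z)| from above; equality holds iff all terms c_k z^k can be made to align in phase at a single z on |z|=r.
Part (b). At z = 2 (real, on the circle |z| = r):
  p(2) = (-3)·2^0 + (3)·2^1 + (1)·2^2 + (2)·2^3 + (1)·2^4 = 39.
  |p(2)| = 39.
Check: |p(2)| = 39 ≤ 45 = M_tri(2). ✓ Equality does not hold at z = 2 (the coefficients have mixed signs, so the terms do not all align in phase there).

M_tri(2) = 45; |p(2)| = 39; equality at z=2: no.


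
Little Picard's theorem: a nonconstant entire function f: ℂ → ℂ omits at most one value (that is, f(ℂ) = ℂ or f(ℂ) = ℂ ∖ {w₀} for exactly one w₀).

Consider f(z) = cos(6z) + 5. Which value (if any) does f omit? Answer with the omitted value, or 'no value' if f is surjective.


Little Picard bounds the complement of f(ℂ) to at most one point.
cos is entire and surjective onto ℂ: for every w ∈ ℂ, cos(ζ) = w has a solution ζ ∈ ℂ (e.g., via the complex inverse arccos). With ζ = 6z this gives z = ζ/(6). Then 1·cos(6z) takes every value in 1·ℂ = ℂ, and adding 5 is a bijection of ℂ. So f is surjective and omits no value. (Note: only on the real line is cos bounded by [−1, 1].)

Omitted value: no value.


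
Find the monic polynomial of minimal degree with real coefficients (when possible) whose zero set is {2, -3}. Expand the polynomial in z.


The polynomial is p(z) = ∏_{α ∈ S} (z − α), where S = {2, -3}.
Expanding the product yields: p(z) = z^2 + z -6.
The resulting polynomial has degree 2 and real coefficients as required.

p(z) = z^2 + z -6.


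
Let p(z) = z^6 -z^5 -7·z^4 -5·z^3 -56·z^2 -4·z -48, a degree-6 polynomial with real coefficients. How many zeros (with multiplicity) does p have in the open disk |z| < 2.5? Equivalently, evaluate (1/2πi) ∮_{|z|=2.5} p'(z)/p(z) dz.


The zeros of p are: (0 + 2i), (0 - 2i), -3, 4, (0 + 1i), (0 - 1i).
Their magnitudes are: 2, 2, 3, 4, 1, 1.
Zeros with |z| < R = 2.5: (0 + 2i), (0 - 2i), (0 + 1i), (0 - 1i).
Count = 4.
By the argument principle, (1/2πi) ∮_{|z|=R} p'(z)/p(z) dz equals exactly this count.

Number of zeros inside |z| < 2.5: 4.


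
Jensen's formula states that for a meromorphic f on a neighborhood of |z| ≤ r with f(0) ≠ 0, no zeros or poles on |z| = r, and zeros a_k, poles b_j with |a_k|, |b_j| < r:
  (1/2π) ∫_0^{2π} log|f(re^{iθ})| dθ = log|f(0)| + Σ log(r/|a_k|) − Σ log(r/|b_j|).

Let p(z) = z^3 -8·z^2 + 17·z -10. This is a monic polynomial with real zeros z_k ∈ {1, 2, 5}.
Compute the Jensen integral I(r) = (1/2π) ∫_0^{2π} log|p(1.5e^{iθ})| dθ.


Zeros: 1, 2, 5; r = 1.5.
Inside |z| < r: 1. Outside (|z| ≥ r): 2, 5.
p(0) = -10, so log|p(0)| = log(10) = 2.3026.
Apply Jensen: I(r) = log|p(0)| + Σ_k log(r/|z_k|), summed over zeros inside |z| < r.
  log(r/|z_k|) for z_k = 1: log(1.5/1) = 0.4055
  Outside zeros (2, 5) contribute nothing to the Jensen sum.
Sum over inside zeros: 0.4055.
I(r) = log|p(0)| + (inside sum) = 2.3026 + 0.4055 = 2.7081.
Note: since some zeros are outside |z| ≤ r, the simplified n·log(r) form does NOT apply — only the inside zeros contribute.

I(r) ≈ 2.7081.


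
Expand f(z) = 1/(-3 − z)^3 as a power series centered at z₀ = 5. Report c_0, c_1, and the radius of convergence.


Let w = z − z₀, so z = z₀ + w.
Then -3 − z = -3 − (z₀ + w) = (-3 − z₀) − w = -8 − w.
f(z) = 1/(-8 − w)^3 = (1/(-8)^3) · (1 − w/(-8))^{−3}.
By the binomial series (1−u)^{−3} = Σ_{n≥0} C(n+2, 2) u^n for |u|<1, with u = w/(-8):
  c_n = C(n+2, 2) / (-8)^(n+3).
  c_0 = 1/(-8)^3 = -1/512.
  c_1 = 3/(-8)^4 = 3/4096.
The series is valid for |w/d| < 1, i.e. |z − z₀| < |d|.
Radius of convergence: R = |-3 − z₀| = |-8| = 8 (distance from z₀ to the singularity z = -3).

c_0 = -1/512, c_1 = 3/4096; R = 8.


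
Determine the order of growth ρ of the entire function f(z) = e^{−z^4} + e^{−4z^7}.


Each summand is entire of order 4 and 7 respectively (as in the single-exponential case). The order of a sum is at most the max of the orders, so ρ ≤ 7. For the lower bound: on |z|=r choose arg z so that -4z^7 is real positive; then |e^{-4z^7}| = e^{4r^7} while |e^{-1z^4}| ≤ e^{1r^4} = o(e^{4r^7}). So |f| ≥ e^{4r^7}(1 − o(1)) and ρ ≥ 7. Hence ρ = max(4, 7) = 7.
Therefore ρ = 7.

Order ρ = 7.


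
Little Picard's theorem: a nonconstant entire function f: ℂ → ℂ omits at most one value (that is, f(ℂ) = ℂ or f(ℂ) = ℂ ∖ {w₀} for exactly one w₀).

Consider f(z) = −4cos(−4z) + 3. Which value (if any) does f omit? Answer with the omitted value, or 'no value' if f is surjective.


Little Picard bounds the complement of f(ℂ) to at most one point.
cos is entire and surjective onto ℂ: for every w ∈ ℂ, cos(ζ) = w has a solution ζ ∈ ℂ (e.g., via the complex inverse arccos). With ζ = −4z this gives z = ζ/(-4). Then -4·cos(−4z) takes every value in -4·ℂ = ℂ, and adding 3 is a bijection of ℂ. So f is surjective and omits no value. (Note: only on the real line is cos bounded by [−1, 1].)

Omitted value: no value.


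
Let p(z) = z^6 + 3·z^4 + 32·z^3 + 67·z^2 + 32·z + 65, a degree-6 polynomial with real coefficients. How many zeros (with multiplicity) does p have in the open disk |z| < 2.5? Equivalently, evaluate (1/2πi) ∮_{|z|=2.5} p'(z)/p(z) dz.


The zeros of p are: (-2 + 1i), (-2 - 1i), (0 + 1i), (0 - 1i), (2 + 3i), (2 - 3i).
Their magnitudes are: 2.236, 2.236, 1, 1, 3.606, 3.606.
Zeros with |z| < R = 2.5: (-2 + 1i), (-2 - 1i), (0 + 1i), (0 - 1i).
Count = 4.
By the argument principle, (1/2πi) ∮_{|z|=R} p'(z)/p(z) dz equals exactly this count.

Number of zeros inside |z| < 2.5: 4.


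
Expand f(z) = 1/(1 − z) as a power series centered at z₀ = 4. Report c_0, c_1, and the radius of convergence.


Let w = z − z₀, so z = z₀ + w.
Then 1 − z = 1 − (z₀ + w) = (1 − z₀) − w = -3 − w.
f(z) = 1/(-3 − w) = (1/(-3)) · 1/(1 − w/(-3)) = Σ_{n≥0} w^n / (-3)^(n+1).
So c_n = 1/(-3)^(n+1):
  c_0 = 1/(-3)^1 = -1/3.
  c_1 = 1/(-3)^2 = 1/9.
The series is valid for |w/d| < 1, i.e. |z − z₀| < |d|.
Radius of convergence: R = |1 − z₀| = |-3| = 3 (distance from z₀ to the singularity z = 1).

c_0 = -1/3, c_1 = 1/9; R = 3.


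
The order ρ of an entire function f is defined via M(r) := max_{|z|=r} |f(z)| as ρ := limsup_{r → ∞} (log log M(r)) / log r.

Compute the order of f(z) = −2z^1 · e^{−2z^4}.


M(r) = max_{|z|=r} |-2|·|z|^1·|e^{−2z^4}| = 2·r^1 · e^{2r^4} (the factors attain their maxima compatibly on |z|=r). Then log M(r) = log 2 + 1·log r + 2r^4, dominated by the last term, so log log M(r) ~ 4·log r. The polynomial factor -2z^1 contributes only a log r term and does not affect the order. ρ = 4.
Therefore ρ = 4.

Order ρ = 4.


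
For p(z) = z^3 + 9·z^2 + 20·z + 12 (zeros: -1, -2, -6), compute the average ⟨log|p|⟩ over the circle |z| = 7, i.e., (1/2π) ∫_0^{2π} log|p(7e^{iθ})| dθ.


Zeros: -6, -2, -1; r = 7.
Inside |z| < r: -6, -2, -1. Outside (|z| ≥ r): ∅.
p(0) = 12, so log|p(0)| = log(12) = 2.4849.
Apply Jensen: I(r) = log|p(0)| + Σ_k log(r/|z_k|), summed over zeros inside |z| < r.
  log(r/|z_k|) for z_k = -1: log(7/1) = 1.9459
  log(r/|z_k|) for z_k = -2: log(7/2) = 1.2528
  log(r/|z_k|) for z_k = -6: log(7/6) = 0.1542
Sum over inside zeros: 3.3528.
I(r) = log|p(0)| + (inside sum) = 2.4849 + 3.3528 = 5.8377.
Closed form (all zeros inside, monic): I(r) = n·log(r) = 3·log(7) = 5.8377. ✓

I(r) ≈ 5.8377.


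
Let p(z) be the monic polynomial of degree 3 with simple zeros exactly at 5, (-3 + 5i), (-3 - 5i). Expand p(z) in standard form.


The polynomial is p(z) = ∏_{α ∈ S} (z − α), where S = {5, (-3 + 5i), (-3 - 5i)}.
Expanding the product yields: p(z) = z^3 + z^2 + 4·z -170.
Note conjugate pairs combine to real quadratics: (z − (-3+5i))(z − (-3−5i)) = z² + 6z + 34.
The resulting polynomial has degree 3 and real coefficients as required.

p(z) = z^3 + z^2 + 4·z -170.


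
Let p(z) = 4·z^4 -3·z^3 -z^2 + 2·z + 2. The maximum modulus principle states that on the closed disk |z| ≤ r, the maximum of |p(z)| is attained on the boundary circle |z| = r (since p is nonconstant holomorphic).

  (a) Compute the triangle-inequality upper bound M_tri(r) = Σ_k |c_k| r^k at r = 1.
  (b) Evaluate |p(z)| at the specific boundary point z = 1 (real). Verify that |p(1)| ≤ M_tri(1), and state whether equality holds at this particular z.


Coefficients: c_0 = 2, c_1 = 2, c_2 = -1, c_3 = -3, c_4 = 4. Radius r = 1.
Part (a). Triangle bound: M_tri(r) = Σ_k |c_k| r^k
  = |2|·1^0 + |2|·1^1 + |-1|·1^2 + |-3|·1^3 + |4|·1^4
  = 2 + 2 + 1 + 3 + 4 = 12.
This bounds M(r) := max_{|z|=r} |p(z)| from above; equality holds iff all terms c_k z^k can be made to align in phase at a single z on |z|=r.
Part (b). At z = 1 (real, on the circle |z| = r):
  p(1) = (2)·1^0 + (2)·1^1 + (-1)·1^2 + (-3)·1^3 + (4)·1^4 = 4.
  |p(1)| = 4.
Check: |p(1)| = 4 ≤ 12 = M_tri(1). ✓ Equality does not hold at z = 1 (the coefficients have mixed signs, so the terms do not all align in phase there).

M_tri(1) = 12; |p(1)| = 4; equality at z=1: no.


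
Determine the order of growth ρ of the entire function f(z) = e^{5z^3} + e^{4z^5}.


Each summand is entire of order 3 and 5 respectively (as in the single-exponential case). The order of a sum is at most the max of the orders, so ρ ≤ 5. For the lower bound: on |z|=r choose arg z so that 4z^5 is real positive; then |e^{4z^5}| = e^{4r^5} while |e^{5z^3}| ≤ e^{5r^3} = o(e^{4r^5}). So |f| ≥ e^{4r^5}(1 − o(1)) and ρ ≥ 5. Hence ρ = max(3, 5) = 5.
Therefore ρ = 5.

Order ρ = 5.


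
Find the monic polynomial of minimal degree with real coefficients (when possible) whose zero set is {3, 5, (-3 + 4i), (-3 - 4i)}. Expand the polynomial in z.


The polynomial is p(z) = ∏_{α ∈ S} (z − α), where S = {3, 5, (-3 + 4i), (-3 - 4i)}.
Expanding the product yields: p(z) = z^4 -2·z^3 -8·z^2 -110·z + 375.
Note conjugate pairs combine to real quadratics: (z − (-3+4i))(z − (-3−4i)) = z² + 6z + 25.
The resulting polynomial has degree 4 and real coefficients as required.

p(z) = z^4 -2·z^3 -8·z^2 -110·z + 375.


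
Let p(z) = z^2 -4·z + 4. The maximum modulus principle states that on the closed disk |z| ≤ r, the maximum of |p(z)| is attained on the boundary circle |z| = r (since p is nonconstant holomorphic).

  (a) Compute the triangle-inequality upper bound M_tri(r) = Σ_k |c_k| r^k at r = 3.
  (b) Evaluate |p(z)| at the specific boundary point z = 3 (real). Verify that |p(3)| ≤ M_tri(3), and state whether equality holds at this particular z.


Coefficients: c_0 = 4, c_1 = -4, c_2 = 1. Radius r = 3.
Part (a). Triangle bound: M_tri(r) = Σ_k |c_k| r^k
  = |4|·3^0 + |-4|·3^1 + |1|·3^2
  = 4 + 12 + 9 = 25.
This bounds M(r) := max_{|z|=r} |p(z)| from above; equality holds iff all terms c_k z^k can be made to align in phase at a single z on |z|=r.
Part (b). At z = 3 (real, on the circle |z| = r):
  p(3) = (4)·3^0 + (-4)·3^1 + (1)·3^2 = 1.
  |p(3)| = 1.
Check: |p(3)| = 1 ≤ 25 = M_tri(3). ✓ Equality does not hold at z = 3 (the coefficients have mixed signs, so the terms do not all align in phase there).

M_tri(3) = 25; |p(3)| = 1; equality at z=3: no.


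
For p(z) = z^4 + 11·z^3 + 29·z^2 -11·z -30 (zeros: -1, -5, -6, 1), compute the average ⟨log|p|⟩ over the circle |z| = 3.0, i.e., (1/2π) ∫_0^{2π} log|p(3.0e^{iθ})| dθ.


Zeros: -6, -5, -1, 1; r = 3.0.
Inside |z| < r: -1, 1. Outside (|z| ≥ r): -6, -5.
p(0) = -30, so log|p(0)| = log(30) = 3.4012.
Apply Jensen: I(r) = log|p(0)| + Σ_k log(r/|z_k|), summed over zeros inside |z| < r.
  log(r/|z_k|) for z_k = -1: log(3.0/1) = 1.0986
  log(r/|z_k|) for z_k = 1: log(3.0/1) = 1.0986
  Outside zeros (-6, -5) contribute nothing to the Jensen sum.
Sum over inside zeros: 2.1972.
I(r) = log|p(0)| + (inside sum) = 3.4012 + 2.1972 = 5.5984.
Note: since some zeros are outside |z| ≤ r, the simplified n·log(r) form does NOT apply — only the inside zeros contribute.

I(r) ≈ 5.5984.


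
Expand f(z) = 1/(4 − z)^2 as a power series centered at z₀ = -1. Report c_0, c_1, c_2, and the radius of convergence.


Let w = z − z₀, so z = z₀ + w.
Then 4 − z = 4 − (z₀ + w) = (4 − z₀) − w = 5 − w.
f(z) = 1/(5 − w)^2 = (1/(5)^2) · (1 − w/(5))^{−2}.
By the binomial series (1−u)^{−2} = Σ_{n≥0} C(n+1, 1) u^n for |u|<1, with u = w/(5):
  c_n = C(n+1, 1) / (5)^(n+2).
  c_0 = 1/(5)^2 = 1/25.
  c_1 = 2/(5)^3 = 2/125.
  c_2 = 3/(5)^4 = 3/625.
The series is valid for |w/d| < 1, i.e. |z − z₀| < |d|.
Radius of convergence: R = |4 − z₀| = |5| = 5 (distance from z₀ to the singularity z = 4).

c_0 = 1/25, c_1 = 2/125, c_2 = 3/625; R = 5.


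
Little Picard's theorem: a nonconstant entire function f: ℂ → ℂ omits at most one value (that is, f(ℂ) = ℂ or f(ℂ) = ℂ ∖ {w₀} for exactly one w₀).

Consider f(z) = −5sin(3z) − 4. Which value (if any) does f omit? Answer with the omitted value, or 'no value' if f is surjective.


Little Picard bounds the complement of f(ℂ) to at most one point.
sin is entire and surjective onto ℂ: for every w ∈ ℂ, sin(ζ) = w has a solution ζ ∈ ℂ (e.g., via the complex inverse arcsin). With ζ = 3z this gives z = ζ/(3). Then -5·sin(3z) takes every value in -5·ℂ = ℂ, and adding -4 is a bijection of ℂ. So f is surjective and omits no value. (Note: only on the real line is sin bounded by [−1, 1].)

Omitted value: no value.


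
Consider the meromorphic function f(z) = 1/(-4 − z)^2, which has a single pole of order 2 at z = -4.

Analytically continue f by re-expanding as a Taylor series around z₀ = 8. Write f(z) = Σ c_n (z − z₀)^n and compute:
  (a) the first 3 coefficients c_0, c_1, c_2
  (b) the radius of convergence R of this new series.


Let w = z − z₀, so z = z₀ + w.
Then -4 − z = -4 − (z₀ + w) = (-4 − z₀) − w = -12 − w.
f(z) = 1/(-12 − w)^2 = (1/(-12)^2) · (1 − w/(-12))^{−2}.
By the binomial series (1−u)^{−2} = Σ_{n≥0} C(n+1, 1) u^n for |u|<1, with u = w/(-12):
  c_n = C(n+1, 1) / (-12)^(n+2).
  c_0 = 1/(-12)^2 = 1/144.
  c_1 = 2/(-12)^3 = -1/864.
  c_2 = 3/(-12)^4 = 1/6912.
The series is valid for |w/d| < 1, i.e. |z − z₀| < |d|.
Radius of convergence: R = |-4 − z₀| = |-12| = 12 (distance from z₀ to the singularity z = -4).

c_0 = 1/144, c_1 = -1/864, c_2 = 1/6912; R = 12.


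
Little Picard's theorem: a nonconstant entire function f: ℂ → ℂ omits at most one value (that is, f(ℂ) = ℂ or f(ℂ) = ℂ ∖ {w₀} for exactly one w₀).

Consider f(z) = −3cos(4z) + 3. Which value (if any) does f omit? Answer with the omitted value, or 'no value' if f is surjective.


Little Picard bounds the complement of f(ℂ) to at most one point.
cos is entire and surjective onto ℂ: for every w ∈ ℂ, cos(ζ) = w has a solution ζ ∈ ℂ (e.g., via the complex inverse arccos). With ζ = 4z this gives z = ζ/(4). Then -3·cos(4z) takes every value in -3·ℂ = ℂ, and adding 3 is a bijection of ℂ. So f is surjective and omits no value. (Note: only on the real line is cos bounded by [−1, 1].)

Omitted value: no value.


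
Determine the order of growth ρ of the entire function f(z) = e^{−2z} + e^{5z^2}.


Each summand is entire of order 1 and 2 respectively (as in the single-exponential case). The order of a sum is at most the max of the orders, so ρ ≤ 2. For the lower bound: on |z|=r choose arg z so that 5z^2 is real positive; then |e^{5z^2}| = e^{5r^2} while |e^{-2z}| ≤ e^{2r^1} = o(e^{5r^2}). So |f| ≥ e^{5r^2}(1 − o(1)) and ρ ≥ 2. Hence ρ = max(1, 2) = 2.
Therefore ρ = 2.

Order ρ = 2.


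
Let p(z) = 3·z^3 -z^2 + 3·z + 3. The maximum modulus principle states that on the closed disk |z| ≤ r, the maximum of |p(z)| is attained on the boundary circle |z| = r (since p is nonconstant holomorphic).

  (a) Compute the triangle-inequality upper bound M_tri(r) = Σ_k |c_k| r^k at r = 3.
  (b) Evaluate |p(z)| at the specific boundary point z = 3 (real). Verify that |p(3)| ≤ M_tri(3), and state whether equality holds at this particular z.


Coefficients: c_0 = 3, c_1 = 3, c_2 = -1, c_3 = 3. Radius r = 3.
Part (a). Triangle bound: M_tri(r) = Σ_k |c_k| r^k
  = |3|·3^0 + |3|·3^1 + |-1|·3^2 + |3|·3^3
  = 3 + 9 + 9 + 81 = 102.
This bounds M(r) := max_{|z|=r} |p(z)| from above; equality holds iff all terms c_k z^k can be made to align in phase at a single z on |z|=r.
Part (b). At z = 3 (real, on the circle |z| = r):
  p(3) = (3)·3^0 + (3)·3^1 + (-1)·3^2 + (3)·3^3 = 84.
  |p(3)| = 84.
Check: |p(3)| = 84 ≤ 102 = M_tri(3). ✓ Equality does not hold at z = 3 (the coefficients have mixed signs, so the terms do not all align in phase there).

M_tri(3) = 102; |p(3)| = 84; equality at z=3: no.


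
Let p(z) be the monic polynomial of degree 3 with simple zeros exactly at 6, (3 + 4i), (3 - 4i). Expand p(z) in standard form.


The polynomial is p(z) = ∏_{α ∈ S} (z − α), where S = {6, (3 + 4i), (3 - 4i)}.
Expanding the product yields: p(z) = z^3 -12·z^2 + 61·z -150.
Note conjugate pairs combine to real quadratics: (z − (3+4i))(z − (3−4i)) = z² − 6z + 25.
The resulting polynomial has degree 3 and real coefficients as required.

p(z) = z^3 -12·z^2 + 61·z -150.


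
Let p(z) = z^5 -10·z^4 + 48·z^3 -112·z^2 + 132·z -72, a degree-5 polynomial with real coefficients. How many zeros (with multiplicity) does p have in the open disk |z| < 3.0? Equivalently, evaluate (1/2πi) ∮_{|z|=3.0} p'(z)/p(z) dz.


The zeros of p are: (1 + 1i), (1 - 1i), 2, (3 + 3i), (3 - 3i).
Their magnitudes are: 1.414, 1.414, 2, 4.243, 4.243.
Zeros with |z| < R = 3.0: (1 + 1i), (1 - 1i), 2.
Count = 3.
By the argument principle, (1/2πi) ∮_{|z|=R} p'(z)/p(z) dz equals exactly this count.

Number of zeros inside |z| < 3.0: 3.


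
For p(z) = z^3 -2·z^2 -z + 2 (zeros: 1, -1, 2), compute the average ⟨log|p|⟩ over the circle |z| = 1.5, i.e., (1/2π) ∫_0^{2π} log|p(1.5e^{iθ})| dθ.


Zeros: -1, 1, 2; r = 1.5.
Inside |z| < r: -1, 1. Outside (|z| ≥ r): 2.
p(0) = 2, so log|p(0)| = log(2) = 0.6931.
Apply Jensen: I(r) = log|p(0)| + Σ_k log(r/|z_k|), summed over zeros inside |z| < r.
  log(r/|z_k|) for z_k = 1: log(1.5/1) = 0.4055
  log(r/|z_k|) for z_k = -1: log(1.5/1) = 0.4055
  Outside zeros (2) contribute nothing to the Jensen sum.
Sum over inside zeros: 0.8109.
I(r) = log|p(0)| + (inside sum) = 0.6931 + 0.8109 = 1.5041.
Note: since some zeros are outside |z| ≤ r, the simplified n·log(r) form does NOT apply — only the inside zeros contribute.

I(r) ≈ 1.5041.


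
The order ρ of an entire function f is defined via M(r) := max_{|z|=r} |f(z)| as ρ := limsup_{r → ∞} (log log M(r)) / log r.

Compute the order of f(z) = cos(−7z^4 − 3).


Write cos(w) = (e^{iw} ± e^{−iw})/(2 or 2i), so |cos(w)| ≤ e^{|w|}. With w = −7z^4 − 3, |w| ≤ 7r^4 + 3 on |z|=r, giving M(r) ≤ e^{7r^4 + 3} and ρ ≤ 4. For the lower bound, choose z on |z|=r with -7z^4 purely imaginary of modulus 7r^4; then |cos(−7z^4 − 3)| grows like e^{7r^4}/2, so ρ ≥ 4. Hence ρ = 4.
Therefore ρ = 4.

Order ρ = 4.


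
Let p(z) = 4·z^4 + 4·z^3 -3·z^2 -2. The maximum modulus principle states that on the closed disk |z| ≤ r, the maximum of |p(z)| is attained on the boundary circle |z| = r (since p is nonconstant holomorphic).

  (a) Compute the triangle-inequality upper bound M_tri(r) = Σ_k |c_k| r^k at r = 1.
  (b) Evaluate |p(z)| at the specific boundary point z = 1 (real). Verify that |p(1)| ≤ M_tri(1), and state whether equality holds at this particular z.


Coefficients: c_0 = -2, c_1 = 0, c_2 = -3, c_3 = 4, c_4 = 4. Radius r = 1.
Part (a). Triangle bound: M_tri(r) = Σ_k |c_k| r^k
  = |-2|·1^0 + |0|·1^1 + |-3|·1^2 + |4|·1^3 + |4|·1^4
  = 2 + 0 + 3 + 4 + 4 = 13.
This bounds M(r) := max_{|z|=r} |p(z)| from above; equality holds iff all terms c_k z^k can be made to align in phase at a single z on |z|=r.
Part (b). At z = 1 (real, on the circle |z| = r):
  p(1) = (-2)·1^0 + (0)·1^1 + (-3)·1^2 + (4)·1^3 + (4)·1^4 = 3.
  |p(1)| = 3.
Check: |p(1)| = 3 ≤ 13 = M_tri(1). ✓ Equality does not hold at z = 1 (the coefficients have mixed signs, so the terms do not all align in phase there).

M_tri(1) = 13; |p(1)| = 3; equality at z=1: no.


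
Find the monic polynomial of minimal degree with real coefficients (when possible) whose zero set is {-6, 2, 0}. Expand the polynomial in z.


The polynomial is p(z) = ∏_{α ∈ S} (z − α), where S = {-6, 2, 0}.
Expanding the product yields: p(z) = z^3 + 4·z^2 -12·z.
The resulting polynomial has degree 3 and real coefficients as required.

p(z) = z^3 + 4·z^2 -12·z.


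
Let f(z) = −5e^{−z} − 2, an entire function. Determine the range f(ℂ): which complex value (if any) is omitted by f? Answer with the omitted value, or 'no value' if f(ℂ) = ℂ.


Little Picard bounds the complement of f(ℂ) to at most one point.
e^{−z} is never zero on ℂ, so -5·e^{−z} takes every value in ℂ ∖ {0}. Adding -2 shifts the range to ℂ ∖ {-2}. Thus f omits exactly the value -2.

Omitted value: -2.


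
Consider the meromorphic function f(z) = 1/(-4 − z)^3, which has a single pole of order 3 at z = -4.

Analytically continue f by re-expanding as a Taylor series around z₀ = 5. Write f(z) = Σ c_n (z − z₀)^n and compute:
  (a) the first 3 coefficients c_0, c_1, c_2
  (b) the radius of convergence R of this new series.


Let w = z − z₀, so z = z₀ + w.
Then -4 − z = -4 − (z₀ + w) = (-4 − z₀) − w = -9 − w.
f(z) = 1/(-9 − w)^3 = (1/(-9)^3) · (1 − w/(-9))^{−3}.
By the binomial series (1−u)^{−3} = Σ_{n≥0} C(n+2, 2) u^n for |u|<1, with u = w/(-9):
  c_n = C(n+2, 2) / (-9)^(n+3).
  c_0 = 1/(-9)^3 = -1/729.
  c_1 = 3/(-9)^4 = 1/2187.
  c_2 = 6/(-9)^5 = -2/19683.
The series is valid for |w/d| < 1, i.e. |z − z₀| < |d|.
Radius of convergence: R = |-4 − z₀| = |-9| = 9 (distance from z₀ to the singularity z = -4).

c_0 = -1/729, c_1 = 1/2187, c_2 = -2/19683; R = 9.


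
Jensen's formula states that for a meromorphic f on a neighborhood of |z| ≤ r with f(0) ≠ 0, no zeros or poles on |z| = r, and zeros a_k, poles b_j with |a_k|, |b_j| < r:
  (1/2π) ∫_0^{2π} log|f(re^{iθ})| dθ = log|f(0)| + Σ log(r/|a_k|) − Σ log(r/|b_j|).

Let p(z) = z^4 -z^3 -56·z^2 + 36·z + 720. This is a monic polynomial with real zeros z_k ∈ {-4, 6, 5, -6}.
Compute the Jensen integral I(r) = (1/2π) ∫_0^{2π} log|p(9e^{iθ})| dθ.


Zeros: -6, -4, 5, 6; r = 9.
Inside |z| < r: -6, -4, 5, 6. Outside (|z| ≥ r): ∅.
p(0) = 720, so log|p(0)| = log(720) = 6.5793.
Apply Jensen: I(r) = log|p(0)| + Σ_k log(r/|z_k|), summed over zeros inside |z| < r.
  log(r/|z_k|) for z_k = -4: log(9/4) = 0.8109
  log(r/|z_k|) for z_k = 6: log(9/6) = 0.4055
  log(r/|z_k|) for z_k = 5: log(9/5) = 0.5878
  log(r/|z_k|) for z_k = -6: log(9/6) = 0.4055
Sum over inside zeros: 2.2096.
I(r) = log|p(0)| + (inside sum) = 6.5793 + 2.2096 = 8.7889.
Closed form (all zeros inside, monic): I(r) = n·log(r) = 4·log(9) = 8.7889. ✓

I(r) ≈ 8.7889.


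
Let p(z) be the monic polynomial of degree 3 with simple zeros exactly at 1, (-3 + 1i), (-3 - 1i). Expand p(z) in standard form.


The polynomial is p(z) = ∏_{α ∈ S} (z − α), where S = {1, (-3 + 1i), (-3 - 1i)}.
Expanding the product yields: p(z) = z^3 + 5·z^2 + 4·z -10.
Note conjugate pairs combine to real quadratics: (z − (-3+1i))(z − (-3−1i)) = z² + 6z + 10.
The resulting polynomial has degree 3 and real coefficients as required.

p(z) = z^3 + 5·z^2 + 4·z -10.


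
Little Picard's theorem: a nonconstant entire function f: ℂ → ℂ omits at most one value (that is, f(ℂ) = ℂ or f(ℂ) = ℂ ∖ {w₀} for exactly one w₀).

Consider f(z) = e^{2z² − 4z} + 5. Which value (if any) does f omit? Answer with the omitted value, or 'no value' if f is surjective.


Little Picard bounds the complement of f(ℂ) to at most one point.
The exponent g(z) = 2z² − 4z is a nonconstant polynomial, hence surjective onto ℂ. So e^{g(z)} takes every value in {e^w : w ∈ ℂ} = ℂ ∖ {0}. Adding 5 shifts the range to ℂ ∖ {5}. f omits exactly 5.

Omitted value: 5.


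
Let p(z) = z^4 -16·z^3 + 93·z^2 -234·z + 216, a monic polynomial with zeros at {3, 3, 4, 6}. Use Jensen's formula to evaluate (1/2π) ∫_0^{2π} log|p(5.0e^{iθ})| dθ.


Zeros: 3, 3, 4, 6; r = 5.0.
Inside |z| < r: 3, 3, 4. Outside (|z| ≥ r): 6.
p(0) = 216, so log|p(0)| = log(216) = 5.3753.
Apply Jensen: I(r) = log|p(0)| + Σ_k log(r/|z_k|), summed over zeros inside |z| < r.
  log(r/|z_k|) for z_k = 3: log(5.0/3) = 0.5108
  log(r/|z_k|) for z_k = 3: log(5.0/3) = 0.5108
  log(r/|z_k|) for z_k = 4: log(5.0/4) = 0.2231
  Outside zeros (6) contribute nothing to the Jensen sum.
Sum over inside zeros: 1.2448.
I(r) = log|p(0)| + (inside sum) = 5.3753 + 1.2448 = 6.6201.
Note: since some zeros are outside |z| ≤ r, the simplified n·log(r) form does NOT apply — only the inside zeros contribute.

I(r) ≈ 6.6201.


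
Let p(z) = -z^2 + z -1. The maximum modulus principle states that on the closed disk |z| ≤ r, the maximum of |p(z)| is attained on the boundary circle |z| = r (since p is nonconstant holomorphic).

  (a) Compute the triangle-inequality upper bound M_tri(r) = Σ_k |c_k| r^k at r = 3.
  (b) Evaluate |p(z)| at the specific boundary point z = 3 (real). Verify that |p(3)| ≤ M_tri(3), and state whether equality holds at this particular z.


Coefficients: c_0 = -1, c_1 = 1, c_2 = -1. Radius r = 3.
Part (a). Triangle bound: M_tri(r) = Σ_k |c_k| r^k
  = |-1|·3^0 + |1|·3^1 + |-1|·3^2
  = 1 + 3 + 9 = 13.
This bounds M(r) := max_{|z|=r} |p(z)| from above; equality holds iff all terms c_k z^k can be made to align in phase at a single z on |z|=r.
Part (b). At z = 3 (real, on the circle |z| = r):
  p(3) = (-1)·3^0 + (1)·3^1 + (-1)·3^2 = -7.
  |p(3)| = 7.
Check: |p(3)| = 7 ≤ 13 = M_tri(3). ✓ Equality does not hold at z = 3 (the coefficients have mixed signs, so the terms do not all align in phase there).

M_tri(3) = 13; |p(3)| = 7; equality at z=3: no.


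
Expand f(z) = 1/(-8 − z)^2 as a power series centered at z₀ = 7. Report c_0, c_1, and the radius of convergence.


Let w = z − z₀, so z = z₀ + w.
Then -8 − z = -8 − (z₀ + w) = (-8 − z₀) − w = -15 − w.
f(z) = 1/(-15 − w)^2 = (1/(-15)^2) · (1 − w/(-15))^{−2}.
By the binomial series (1−u)^{−2} = Σ_{n≥0} C(n+1, 1) u^n for |u|<1, with u = w/(-15):
  c_n = C(n+1, 1) / (-15)^(n+2).
  c_0 = 1/(-15)^2 = 1/225.
  c_1 = 2/(-15)^3 = -2/3375.
The series is valid for |w/d| < 1, i.e. |z − z₀| < |d|.
Radius of convergence: R = |-8 − z₀| = |-15| = 15 (distance from z₀ to the singularity z = -8).

c_0 = 1/225, c_1 = -2/3375; R = 15.


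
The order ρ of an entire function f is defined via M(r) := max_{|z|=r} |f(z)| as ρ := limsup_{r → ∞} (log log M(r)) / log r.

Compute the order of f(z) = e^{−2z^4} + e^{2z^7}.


Each summand is entire of order 4 and 7 respectively (as in the single-exponential case). The order of a sum is at most the max of the orders, so ρ ≤ 7. For the lower bound: on |z|=r choose arg z so that 2z^7 is real positive; then |e^{2z^7}| = e^{2r^7} while |e^{-2z^4}| ≤ e^{2r^4} = o(e^{2r^7}). So |f| ≥ e^{2r^7}(1 − o(1)) and ρ ≥ 7. Hence ρ = max(4, 7) = 7.
Therefore ρ = 7.

Order ρ = 7.
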